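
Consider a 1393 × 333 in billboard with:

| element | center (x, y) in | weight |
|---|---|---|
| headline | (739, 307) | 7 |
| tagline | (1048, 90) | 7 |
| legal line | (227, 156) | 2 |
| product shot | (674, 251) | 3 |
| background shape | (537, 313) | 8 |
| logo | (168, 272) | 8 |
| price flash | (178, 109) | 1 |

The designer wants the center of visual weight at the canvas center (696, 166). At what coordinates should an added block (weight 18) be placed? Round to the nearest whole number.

(932, 18)

New total weight: (7 + 7 + 2 + 3 + 8 + 8 + 1) + 18 = 54.
x: need Σw·x = 54·696 = 37584. Existing = 7·739 + 7·1048 + 2·227 + 3·674 + 8·537 + 8·168 + 1·178 = 20803. Remainder 16781 / 18 ≈ 932.28.
y: need Σw·y = 54·166 = 8964. Existing = 7·307 + 7·90 + 2·156 + 3·251 + 8·313 + 8·272 + 1·109 = 8633. Remainder 331 / 18 ≈ 18.39.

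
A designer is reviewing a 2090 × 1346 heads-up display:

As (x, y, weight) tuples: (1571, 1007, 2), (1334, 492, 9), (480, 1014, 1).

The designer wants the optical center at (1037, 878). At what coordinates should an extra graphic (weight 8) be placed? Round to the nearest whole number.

New total weight: (2 + 9 + 1) + 8 = 20.
x: need Σw·x = 20·1037 = 20740. Existing = 2·1571 + 9·1334 + 1·480 = 15628. Remainder 5112 / 8 ≈ 639.00.
y: need Σw·y = 20·878 = 17560. Existing = 2·1007 + 9·492 + 1·1014 = 7456. Remainder 10104 / 8 ≈ 1263.00.

(639, 1263)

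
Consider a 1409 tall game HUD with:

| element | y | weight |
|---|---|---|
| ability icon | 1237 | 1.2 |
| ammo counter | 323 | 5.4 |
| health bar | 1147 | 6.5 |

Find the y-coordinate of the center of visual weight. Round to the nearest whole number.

y ≈ 816

Weights sum to 1.2 + 5.4 + 6.5 = 13.1.
y: (1.2·1237 + 5.4·323 + 6.5·1147) / 13.1 = 10684.1 / 13.1 ≈ 815.58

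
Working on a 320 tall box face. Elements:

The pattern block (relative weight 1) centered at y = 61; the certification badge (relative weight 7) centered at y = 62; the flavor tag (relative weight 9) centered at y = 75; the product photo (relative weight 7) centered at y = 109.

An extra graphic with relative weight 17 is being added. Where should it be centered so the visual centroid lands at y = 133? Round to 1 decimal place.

y ≈ 207.1

New total weight: (1 + 7 + 9 + 7) + 17 = 41.
Along y: (1933 + 17·y) / 41 = 133 (existing moment 1·61 + 7·62 + 9·75 + 7·109 = 1933) ⇒ y = (5453 − 1933) / 17 ≈ 207.06.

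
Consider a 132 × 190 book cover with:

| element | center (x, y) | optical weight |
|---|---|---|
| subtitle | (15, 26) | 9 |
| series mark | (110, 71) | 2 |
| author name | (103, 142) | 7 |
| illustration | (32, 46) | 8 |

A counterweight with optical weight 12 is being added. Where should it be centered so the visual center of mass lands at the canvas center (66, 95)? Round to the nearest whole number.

After adding the counterweight, total weight = 9 + 2 + 7 + 8 + 12 = 38.
x: target moment 38×66 = 2508; current 9·15 + 2·110 + 7·103 + 8·32 = 1332; the counterweight supplies 1176, so x = 1176/12 ≈ 98.00.
y: target moment 38×95 = 3610; current 9·26 + 2·71 + 7·142 + 8·46 = 1738; the counterweight supplies 1872, so y = 1872/12 ≈ 156.00.

(98, 156)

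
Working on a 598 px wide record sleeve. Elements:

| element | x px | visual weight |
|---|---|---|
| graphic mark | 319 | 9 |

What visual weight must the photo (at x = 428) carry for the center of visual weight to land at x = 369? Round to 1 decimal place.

Known: weight 9 with moment 9·319 = 2871.
For the centroid to hit 369: (2871 + w·428) / (9 + w) = 369.
So w = (369·9 − 2871)/(428 − 369) = 450/59 ≈ 7.63.

w ≈ 7.6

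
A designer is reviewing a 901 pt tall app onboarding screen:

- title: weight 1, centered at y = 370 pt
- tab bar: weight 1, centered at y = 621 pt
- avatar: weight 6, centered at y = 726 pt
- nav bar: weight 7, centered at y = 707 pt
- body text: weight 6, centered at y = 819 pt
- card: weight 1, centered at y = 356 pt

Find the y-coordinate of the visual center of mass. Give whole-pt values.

y ≈ 708

Weights sum to 1 + 1 + 6 + 7 + 6 + 1 = 22.
y: moment 15566 / weight 22 ≈ 707.55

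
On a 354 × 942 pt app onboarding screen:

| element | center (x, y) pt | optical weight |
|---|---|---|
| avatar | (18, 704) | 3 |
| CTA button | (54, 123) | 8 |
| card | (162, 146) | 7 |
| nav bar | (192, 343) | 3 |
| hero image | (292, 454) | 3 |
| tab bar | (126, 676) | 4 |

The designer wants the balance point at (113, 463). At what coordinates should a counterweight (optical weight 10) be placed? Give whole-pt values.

New total weight: (3 + 8 + 7 + 3 + 3 + 4) + 10 = 38.
x: target moment 38×113 = 4294; current 3·18 + 8·54 + 7·162 + 3·192 + 3·292 + 4·126 = 3576; the counterweight supplies 718, so x = 718/10 ≈ 71.80.
y: target moment 38×463 = 17594; current 3·704 + 8·123 + 7·146 + 3·343 + 3·454 + 4·676 = 9213; the counterweight supplies 8381, so y = 8381/10 ≈ 838.10.

(72, 838)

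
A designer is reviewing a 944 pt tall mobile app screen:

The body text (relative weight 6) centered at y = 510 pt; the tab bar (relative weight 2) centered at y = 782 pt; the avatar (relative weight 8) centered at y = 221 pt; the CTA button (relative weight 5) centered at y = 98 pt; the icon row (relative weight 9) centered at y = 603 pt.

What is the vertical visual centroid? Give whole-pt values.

Total weight = 6 + 2 + 8 + 5 + 9 = 30.
y: (6·510 + 2·782 + 8·221 + 5·98 + 9·603) / 30 = 12309 / 30 ≈ 410.30

y ≈ 410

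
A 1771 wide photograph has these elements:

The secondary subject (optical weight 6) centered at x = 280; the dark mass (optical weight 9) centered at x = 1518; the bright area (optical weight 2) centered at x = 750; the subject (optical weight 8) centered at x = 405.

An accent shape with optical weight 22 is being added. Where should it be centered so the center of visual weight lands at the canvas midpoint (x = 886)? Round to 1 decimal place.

New total weight: (6 + 9 + 2 + 8) + 22 = 47.
x: need Σw·x = 47·886 = 41642. Existing = 6·280 + 9·1518 + 2·750 + 8·405 = 20082. Remainder 21560 / 22 ≈ 980.00.

x ≈ 980.0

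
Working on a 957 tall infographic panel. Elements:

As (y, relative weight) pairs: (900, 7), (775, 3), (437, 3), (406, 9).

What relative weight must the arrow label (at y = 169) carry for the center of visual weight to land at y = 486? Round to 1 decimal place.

w ≈ 9.1

Fixed elements: Σw = 7 + 3 + 3 + 9 = 22, Σw·y = 7·900 + 3·775 + 3·437 + 9·406 = 13590.
Set Σw·y/Σw = 486: (13590 + 169w) = 486·(22 + w).
Rearranging, w·(169 − 486) = 486·22 − 13590 = -2898, so w ≈ -2898/-317 = 9.14.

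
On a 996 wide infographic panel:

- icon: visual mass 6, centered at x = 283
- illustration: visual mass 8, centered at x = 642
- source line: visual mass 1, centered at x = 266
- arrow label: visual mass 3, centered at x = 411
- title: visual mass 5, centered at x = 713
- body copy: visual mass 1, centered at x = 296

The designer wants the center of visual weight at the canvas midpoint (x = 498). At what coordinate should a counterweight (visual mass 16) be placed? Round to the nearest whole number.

With the counterweight, Σw becomes 6 + 8 + 1 + 3 + 5 + 1 + 16 = 40.
Along x: (12194 + 16·x) / 40 = 498 (existing moment 6·283 + 8·642 + 1·266 + 3·411 + 5·713 + 1·296 = 12194) ⇒ x = (19920 − 12194) / 16 ≈ 482.88.

x ≈ 483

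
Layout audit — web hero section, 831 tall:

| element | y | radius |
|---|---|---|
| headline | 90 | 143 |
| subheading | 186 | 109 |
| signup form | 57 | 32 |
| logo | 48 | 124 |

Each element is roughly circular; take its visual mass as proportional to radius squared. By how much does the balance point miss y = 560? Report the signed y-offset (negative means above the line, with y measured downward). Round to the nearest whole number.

≈ -461

Weights ∝ r²: headline 143² = 20449, subheading 109² = 11881, signup form 32² = 1024, logo 124² = 15376; Σw = 48730.
y-moment: 20449·90 + 11881·186 + 1024·57 + 15376·48 = 4846692; centroid 4846692/48730 ≈ 99.46.
Offset from y = 560: 99.46 − 560 ≈ -460.54.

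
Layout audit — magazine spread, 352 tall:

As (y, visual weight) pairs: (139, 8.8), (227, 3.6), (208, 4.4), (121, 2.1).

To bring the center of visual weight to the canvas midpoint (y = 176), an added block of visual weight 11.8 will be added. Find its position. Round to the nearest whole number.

With the added block, Σw becomes 8.8 + 3.6 + 4.4 + 2.1 + 11.8 = 30.7.
y: target moment 30.7×176 = 5403.2; current 8.8·139 + 3.6·227 + 4.4·208 + 2.1·121 = 3209.7; the added block supplies 2193.5, so y = 2193.5/11.8 ≈ 185.89.

y ≈ 186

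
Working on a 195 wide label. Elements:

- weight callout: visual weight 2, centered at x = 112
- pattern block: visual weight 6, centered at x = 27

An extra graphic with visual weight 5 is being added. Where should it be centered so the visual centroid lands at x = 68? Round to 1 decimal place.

x ≈ 99.6

With the extra graphic, Σw becomes 2 + 6 + 5 = 13.
Along x: (386 + 5·x) / 13 = 68 (existing moment 2·112 + 6·27 = 386) ⇒ x = (884 − 386) / 5 ≈ 99.60.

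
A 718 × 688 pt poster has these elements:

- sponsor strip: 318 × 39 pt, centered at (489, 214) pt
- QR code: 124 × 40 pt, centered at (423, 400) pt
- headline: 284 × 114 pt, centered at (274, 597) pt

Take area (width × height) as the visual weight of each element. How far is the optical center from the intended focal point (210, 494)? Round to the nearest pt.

Areas → weights: sponsor strip 318·39 = 12402, QR code 124·40 = 4960, headline 284·114 = 32376; Σw = 49738.
x-moment: 12402·489 + 4960·423 + 32376·274 = 17033682; centroid 17033682/49738 ≈ 342.47.
y-moment: 12402·214 + 4960·400 + 32376·597 = 23966500; centroid 23966500/49738 ≈ 481.85.
Relative to (210, 494): Δ = (132.47, -12.15); |Δ| = √(132.47² + -12.15²) ≈ 133.02.

≈ 133 pt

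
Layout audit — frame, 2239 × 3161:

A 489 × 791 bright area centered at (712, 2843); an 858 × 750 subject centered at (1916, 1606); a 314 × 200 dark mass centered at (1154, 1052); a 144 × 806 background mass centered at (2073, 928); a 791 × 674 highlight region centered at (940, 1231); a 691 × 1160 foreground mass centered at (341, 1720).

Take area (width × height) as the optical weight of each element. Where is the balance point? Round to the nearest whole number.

Areas: bright area 489·791 = 386799, subject 858·750 = 643500, dark mass 314·200 = 62800, background mass 144·806 = 116064, highlight region 791·674 = 533134, foreground mass 691·1160 = 801560. Total weight = 2543857.
Σw·x = 2595896680; x̄ = 2595896680/2543857 ≈ 1020.46.
y: moment 4341874703 / weight 2543857 ≈ 1706.81

(1020, 1707)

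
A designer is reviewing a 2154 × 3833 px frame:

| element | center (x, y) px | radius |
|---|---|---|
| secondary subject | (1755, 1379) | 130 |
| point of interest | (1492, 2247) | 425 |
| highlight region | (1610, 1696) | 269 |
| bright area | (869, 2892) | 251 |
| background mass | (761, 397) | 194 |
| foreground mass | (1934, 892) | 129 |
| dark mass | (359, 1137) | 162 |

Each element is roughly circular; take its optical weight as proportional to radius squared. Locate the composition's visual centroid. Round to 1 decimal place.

(1307.8, 1919.9)

Weights ∝ r²: secondary subject 130² = 16900, point of interest 425² = 180625, highlight region 269² = 72361, bright area 251² = 63001, background mass 194² = 37636, foreground mass 129² = 16641, dark mass 162² = 26244; Σw = 413408.
Σw·x = 16900·1755 + 180625·1492 + 72361·1610 + 63001·869 + 37636·761 + 16641·1934 + 26244·359 = 540647365, so x̄ = 540647365/413408 ≈ 1307.78.
Σw·y = 16900·1379 + 180625·2247 + 72361·1696 + 63001·2892 + 37636·397 + 16641·892 + 26244·1137 = 793717315, so ȳ = 793717315/413408 ≈ 1919.94.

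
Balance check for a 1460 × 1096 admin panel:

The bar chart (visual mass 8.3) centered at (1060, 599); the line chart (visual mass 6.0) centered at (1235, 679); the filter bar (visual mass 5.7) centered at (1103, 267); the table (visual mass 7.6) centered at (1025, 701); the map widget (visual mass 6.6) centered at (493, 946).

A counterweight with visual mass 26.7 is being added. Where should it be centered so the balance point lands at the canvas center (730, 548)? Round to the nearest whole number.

(409, 421)

With the counterweight, Σw becomes 8.3 + 6.0 + 5.7 + 7.6 + 6.6 + 26.7 = 60.9.
x: need Σw·x = 60.9·730 = 44457.0. Existing = 8.3·1060 + 6.0·1235 + 5.7·1103 + 7.6·1025 + 6.6·493 = 33538.9. Remainder 10918.1 / 26.7 ≈ 408.92.
y: need Σw·y = 60.9·548 = 33373.2. Existing = 8.3·599 + 6.0·679 + 5.7·267 + 7.6·701 + 6.6·946 = 22138.8. Remainder 11234.4 / 26.7 ≈ 420.76.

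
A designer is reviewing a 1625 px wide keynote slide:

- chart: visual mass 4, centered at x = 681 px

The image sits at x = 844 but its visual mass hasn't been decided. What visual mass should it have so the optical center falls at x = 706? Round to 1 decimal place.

w ≈ 0.7

The single fixed element contributes weight 4, moment 4·681 = 2724.
Balance at x = 706 requires (2724 + w·844) / (4 + w) = 706.
So w = (706·4 − 2724)/(844 − 706) = 100/138 ≈ 0.72.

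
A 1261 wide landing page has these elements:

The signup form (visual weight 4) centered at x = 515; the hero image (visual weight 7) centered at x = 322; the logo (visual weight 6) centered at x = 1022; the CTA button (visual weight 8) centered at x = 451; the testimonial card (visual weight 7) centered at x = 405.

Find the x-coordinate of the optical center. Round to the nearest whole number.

Total weight = 4 + 7 + 6 + 8 + 7 = 32.
Σw·x = 4·515 + 7·322 + 6·1022 + 8·451 + 7·405 = 16889, so x̄ = 16889/32 ≈ 527.78.

x ≈ 528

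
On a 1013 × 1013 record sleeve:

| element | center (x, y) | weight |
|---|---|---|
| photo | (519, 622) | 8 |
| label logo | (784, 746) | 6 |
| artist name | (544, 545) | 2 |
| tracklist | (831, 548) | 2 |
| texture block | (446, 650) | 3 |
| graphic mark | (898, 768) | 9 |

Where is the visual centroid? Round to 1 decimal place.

Weights sum to 8 + 6 + 2 + 2 + 3 + 9 = 30.
Σw·x = 21026; x̄ = 21026/30 ≈ 700.87.
Σw·y = 20500; ȳ = 20500/30 ≈ 683.33.

(700.9, 683.3)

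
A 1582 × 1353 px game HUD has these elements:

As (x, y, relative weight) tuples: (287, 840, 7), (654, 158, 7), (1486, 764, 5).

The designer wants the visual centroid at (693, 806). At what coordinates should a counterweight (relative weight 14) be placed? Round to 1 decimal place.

(632.3, 1128.0)

New total weight: (7 + 7 + 5) + 14 = 33.
x: target moment 33×693 = 22869; current 7·287 + 7·654 + 5·1486 = 14017; the counterweight supplies 8852, so x = 8852/14 ≈ 632.29.
y: target moment 33×806 = 26598; current 7·840 + 7·158 + 5·764 = 10806; the counterweight supplies 15792, so y = 15792/14 ≈ 1128.00.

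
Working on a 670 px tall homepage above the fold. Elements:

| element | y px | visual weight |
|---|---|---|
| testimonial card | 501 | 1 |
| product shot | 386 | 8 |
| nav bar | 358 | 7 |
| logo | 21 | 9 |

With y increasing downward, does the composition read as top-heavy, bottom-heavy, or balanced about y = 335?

Weights sum to 1 + 8 + 7 + 9 = 25.
Σw·y = 1·501 + 8·386 + 7·358 + 9·21 = 6284, so ȳ = 6284/25 ≈ 251.36.
251.4 vs midline 335 → top-heavy.

top-heavy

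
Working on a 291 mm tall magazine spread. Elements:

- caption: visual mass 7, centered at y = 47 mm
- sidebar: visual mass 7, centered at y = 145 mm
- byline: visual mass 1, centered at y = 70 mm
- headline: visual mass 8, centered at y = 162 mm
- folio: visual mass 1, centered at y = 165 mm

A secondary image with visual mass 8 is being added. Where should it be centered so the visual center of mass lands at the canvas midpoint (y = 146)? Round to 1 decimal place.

y ≈ 224.6

New total weight: (7 + 7 + 1 + 8 + 1) + 8 = 32.
y: need Σw·y = 32·146 = 4672. Existing = 7·47 + 7·145 + 1·70 + 8·162 + 1·165 = 2875. Remainder 1797 / 8 ≈ 224.62.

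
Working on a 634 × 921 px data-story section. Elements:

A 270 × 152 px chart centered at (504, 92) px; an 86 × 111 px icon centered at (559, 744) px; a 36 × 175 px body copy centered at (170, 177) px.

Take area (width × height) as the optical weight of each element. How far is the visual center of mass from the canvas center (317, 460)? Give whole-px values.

Areas → weights: chart 270·152 = 41040, icon 86·111 = 9546, body copy 36·175 = 6300; Σw = 56886.
x-moment: 41040·504 + 9546·559 + 6300·170 = 27091374; centroid 27091374/56886 ≈ 476.24.
y-moment: 41040·92 + 9546·744 + 6300·177 = 11993004; centroid 11993004/56886 ≈ 210.83.
Relative to (317, 460): Δ = (159.24, -249.17); |Δ| = √(159.24² + -249.17²) ≈ 295.71.

≈ 296 px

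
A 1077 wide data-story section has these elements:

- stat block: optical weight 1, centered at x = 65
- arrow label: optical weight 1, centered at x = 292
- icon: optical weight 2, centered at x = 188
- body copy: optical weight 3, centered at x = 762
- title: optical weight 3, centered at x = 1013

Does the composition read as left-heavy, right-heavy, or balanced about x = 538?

right-heavy

Σw = 1 + 1 + 2 + 3 + 3 = 10.
x-moment: 1·65 + 1·292 + 2·188 + 3·762 + 3·1013 = 6058; centroid 6058/10 ≈ 605.80.
Since 605.8 is right of 538, the composition reads right-heavy.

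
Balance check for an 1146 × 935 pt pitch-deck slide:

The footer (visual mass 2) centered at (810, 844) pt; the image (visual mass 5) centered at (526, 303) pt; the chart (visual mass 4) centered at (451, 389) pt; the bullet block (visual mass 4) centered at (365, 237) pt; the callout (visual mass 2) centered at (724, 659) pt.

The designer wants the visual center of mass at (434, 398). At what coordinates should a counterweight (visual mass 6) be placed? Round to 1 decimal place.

(170.0, 354.8)

With the counterweight, Σw becomes 2 + 5 + 4 + 4 + 2 + 6 = 23.
x: target moment 23×434 = 9982; current 2·810 + 5·526 + 4·451 + 4·365 + 2·724 = 8962; the counterweight supplies 1020, so x = 1020/6 ≈ 170.00.
y: target moment 23×398 = 9154; current 2·844 + 5·303 + 4·389 + 4·237 + 2·659 = 7025; the counterweight supplies 2129, so y = 2129/6 ≈ 354.83.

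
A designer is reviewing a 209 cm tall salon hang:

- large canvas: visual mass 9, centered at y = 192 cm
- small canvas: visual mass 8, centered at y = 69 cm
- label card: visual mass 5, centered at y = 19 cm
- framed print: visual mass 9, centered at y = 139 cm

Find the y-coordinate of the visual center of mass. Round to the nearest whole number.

y ≈ 117

Σw = 9 + 8 + 5 + 9 = 31.
Σw·y = 9·192 + 8·69 + 5·19 + 9·139 = 3626, so ȳ = 3626/31 ≈ 116.97.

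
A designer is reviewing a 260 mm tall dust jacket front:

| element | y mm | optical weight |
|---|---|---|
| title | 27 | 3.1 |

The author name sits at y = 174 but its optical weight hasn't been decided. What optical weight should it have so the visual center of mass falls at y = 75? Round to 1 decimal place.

The single fixed element contributes weight 3.1, moment 3.1·27 = 83.7.
Set Σw·y/Σw = 75: (83.7 + 174w) = 75·(3.1 + w).
Solving: w = (75·3.1 − 83.7) / (174 − 75) = 148.8 / 99 ≈ 1.50.

w ≈ 1.5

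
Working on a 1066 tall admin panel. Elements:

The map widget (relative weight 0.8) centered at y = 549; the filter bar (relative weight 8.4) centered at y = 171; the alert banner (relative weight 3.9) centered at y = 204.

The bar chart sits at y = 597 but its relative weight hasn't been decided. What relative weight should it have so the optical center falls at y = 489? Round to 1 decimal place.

Known weights sum to 0.8 + 8.4 + 3.9 = 13.1; their moment is 0.8·549 + 8.4·171 + 3.9·204 = 2671.2.
Balance at y = 489 requires (2671.2 + w·597) / (13.1 + w) = 489.
So w = (489·13.1 − 2671.2)/(597 − 489) = 3734.7/108 ≈ 34.58.

w ≈ 34.6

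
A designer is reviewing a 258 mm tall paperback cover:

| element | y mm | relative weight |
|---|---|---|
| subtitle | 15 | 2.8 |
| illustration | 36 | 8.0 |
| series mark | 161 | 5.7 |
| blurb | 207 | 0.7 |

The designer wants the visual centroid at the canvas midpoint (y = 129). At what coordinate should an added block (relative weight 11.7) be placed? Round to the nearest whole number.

y ≈ 200

With the added block, Σw becomes 2.8 + 8.0 + 5.7 + 0.7 + 11.7 = 28.9.
Along y: (1392.6 + 11.7·y) / 28.9 = 129 (existing moment 2.8·15 + 8.0·36 + 5.7·161 + 0.7·207 = 1392.6) ⇒ y = (3728.1 − 1392.6) / 11.7 ≈ 199.62.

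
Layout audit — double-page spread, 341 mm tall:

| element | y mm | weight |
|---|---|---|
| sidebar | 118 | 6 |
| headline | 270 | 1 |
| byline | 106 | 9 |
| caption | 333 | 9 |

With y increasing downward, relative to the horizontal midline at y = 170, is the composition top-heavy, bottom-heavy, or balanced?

Weights sum to 6 + 1 + 9 + 9 = 25.
y: (6·118 + 1·270 + 9·106 + 9·333) / 25 = 4929 / 25 ≈ 197.16
197.2 lies below (larger y than) the midline 170, so the layout is bottom-heavy.

bottom-heavy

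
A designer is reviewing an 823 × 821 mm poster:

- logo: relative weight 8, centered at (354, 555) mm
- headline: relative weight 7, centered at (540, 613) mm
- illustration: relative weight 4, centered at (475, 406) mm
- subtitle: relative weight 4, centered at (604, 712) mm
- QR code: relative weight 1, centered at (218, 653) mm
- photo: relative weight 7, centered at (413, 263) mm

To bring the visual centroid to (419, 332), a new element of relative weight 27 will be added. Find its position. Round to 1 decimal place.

(380.2, 131.8)

After adding the new element, total weight = 8 + 7 + 4 + 4 + 1 + 7 + 27 = 58.
x: need Σw·x = 58·419 = 24302. Existing = 8·354 + 7·540 + 4·475 + 4·604 + 1·218 + 7·413 = 14037. Remainder 10265 / 27 ≈ 380.19.
y: need Σw·y = 58·332 = 19256. Existing = 8·555 + 7·613 + 4·406 + 4·712 + 1·653 + 7·263 = 15697. Remainder 3559 / 27 ≈ 131.81.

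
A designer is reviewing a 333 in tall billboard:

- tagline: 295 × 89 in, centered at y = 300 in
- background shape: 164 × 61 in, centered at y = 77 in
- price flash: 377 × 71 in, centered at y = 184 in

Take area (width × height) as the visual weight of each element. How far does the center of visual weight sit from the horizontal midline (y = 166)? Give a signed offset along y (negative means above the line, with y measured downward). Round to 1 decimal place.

Taking area as weight: tagline 295·89 = 26255, background shape 164·61 = 10004, price flash 377·71 = 26767. Sum 63026.
Σw·y = 26255·300 + 10004·77 + 26767·184 = 13571936, so ȳ = 13571936/63026 ≈ 215.34.
Offset from y = 166: 215.34 − 166 ≈ 49.34.

≈ 49.3 in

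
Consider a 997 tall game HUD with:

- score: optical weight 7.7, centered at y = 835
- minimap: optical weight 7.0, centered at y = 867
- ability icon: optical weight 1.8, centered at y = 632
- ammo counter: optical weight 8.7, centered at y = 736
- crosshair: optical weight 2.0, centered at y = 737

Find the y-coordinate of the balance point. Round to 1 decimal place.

y ≈ 790.9

Total weight = 7.7 + 7.0 + 1.8 + 8.7 + 2.0 = 27.2.
Σw·y = 7.7·835 + 7.0·867 + 1.8·632 + 8.7·736 + 2.0·737 = 21513.3, so ȳ = 21513.3/27.2 ≈ 790.93.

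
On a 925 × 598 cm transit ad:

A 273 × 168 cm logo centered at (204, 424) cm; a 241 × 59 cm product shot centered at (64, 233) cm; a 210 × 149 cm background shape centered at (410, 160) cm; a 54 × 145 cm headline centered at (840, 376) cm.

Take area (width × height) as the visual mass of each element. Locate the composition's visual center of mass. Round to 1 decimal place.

(299.1, 309.6)

Taking area as weight: logo 273·168 = 45864, product shot 241·59 = 14219, background shape 210·149 = 31290, headline 54·145 = 7830. Sum 99203.
x: (45864·204 + 14219·64 + 31290·410 + 7830·840) / 99203 = 29672372 / 99203 ≈ 299.11
y: (45864·424 + 14219·233 + 31290·160 + 7830·376) / 99203 = 30709843 / 99203 ≈ 309.57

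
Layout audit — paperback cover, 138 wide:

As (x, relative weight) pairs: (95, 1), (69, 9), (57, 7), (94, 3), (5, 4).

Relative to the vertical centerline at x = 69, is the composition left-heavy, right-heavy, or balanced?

left-heavy

Σw = 1 + 9 + 7 + 3 + 4 = 24.
x-moment: 1·95 + 9·69 + 7·57 + 3·94 + 4·5 = 1417; centroid 1417/24 ≈ 59.04.
59.0 lies left of the midline 69, so the layout is left-heavy.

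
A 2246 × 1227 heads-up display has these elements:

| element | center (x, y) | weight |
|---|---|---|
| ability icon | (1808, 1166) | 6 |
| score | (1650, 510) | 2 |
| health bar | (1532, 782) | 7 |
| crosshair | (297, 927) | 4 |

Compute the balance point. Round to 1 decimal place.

Total weight = 6 + 2 + 7 + 4 = 19.
x-moment: 6·1808 + 2·1650 + 7·1532 + 4·297 = 26060; centroid 26060/19 ≈ 1371.58.
y-moment: 6·1166 + 2·510 + 7·782 + 4·927 = 17198; centroid 17198/19 ≈ 905.16.

(1371.6, 905.2)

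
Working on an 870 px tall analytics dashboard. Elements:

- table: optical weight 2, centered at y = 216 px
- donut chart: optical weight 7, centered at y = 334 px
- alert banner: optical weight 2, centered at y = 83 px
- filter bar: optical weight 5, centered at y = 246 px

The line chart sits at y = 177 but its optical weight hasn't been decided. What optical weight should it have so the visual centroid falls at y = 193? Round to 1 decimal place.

w ≈ 67.4

Fixed elements: Σw = 2 + 7 + 2 + 5 = 16, Σw·y = 2·216 + 7·334 + 2·83 + 5·246 = 4166.
Set Σw·y/Σw = 193: (4166 + 177w) = 193·(16 + w).
So w = (193·16 − 4166)/(177 − 193) = -1078/-16 ≈ 67.38.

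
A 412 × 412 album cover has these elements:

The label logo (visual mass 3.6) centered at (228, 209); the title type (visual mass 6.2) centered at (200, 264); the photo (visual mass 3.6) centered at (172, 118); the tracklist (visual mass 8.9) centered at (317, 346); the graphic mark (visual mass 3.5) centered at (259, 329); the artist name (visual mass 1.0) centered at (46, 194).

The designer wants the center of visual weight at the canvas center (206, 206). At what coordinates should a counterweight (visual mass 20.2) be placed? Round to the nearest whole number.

(160, 121)

With the counterweight, Σw becomes 3.6 + 6.2 + 3.6 + 8.9 + 3.5 + 1.0 + 20.2 = 47.0.
Along x: (6453.8 + 20.2·x) / 47.0 = 206 (existing moment 3.6·228 + 6.2·200 + 3.6·172 + 8.9·317 + 3.5·259 + 1.0·46 = 6453.8) ⇒ x = (9682.0 − 6453.8) / 20.2 ≈ 159.81.
Along y: (7238.9 + 20.2·y) / 47.0 = 206 (existing moment 3.6·209 + 6.2·264 + 3.6·118 + 8.9·346 + 3.5·329 + 1.0·194 = 7238.9) ⇒ y = (9682.0 − 7238.9) / 20.2 ≈ 120.95.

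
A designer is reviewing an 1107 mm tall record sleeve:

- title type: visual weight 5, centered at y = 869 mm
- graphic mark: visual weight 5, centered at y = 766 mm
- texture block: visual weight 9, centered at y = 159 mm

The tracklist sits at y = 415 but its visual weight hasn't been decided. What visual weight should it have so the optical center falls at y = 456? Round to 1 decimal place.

Existing Σw = 19 (5 + 5 + 9); existing moment 5·869 + 5·766 + 9·159 = 9606.
Balance at y = 456 requires (9606 + w·415) / (19 + w) = 456.
So w = (456·19 − 9606)/(415 − 456) = -942/-41 ≈ 22.98.

w ≈ 23.0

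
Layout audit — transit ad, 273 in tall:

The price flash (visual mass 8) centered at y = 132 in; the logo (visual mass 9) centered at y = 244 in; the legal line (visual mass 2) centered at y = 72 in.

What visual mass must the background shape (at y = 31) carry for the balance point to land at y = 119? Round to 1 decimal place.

Fixed elements: Σw = 8 + 9 + 2 = 19, Σw·y = 8·132 + 9·244 + 2·72 = 3396.
Set Σw·y/Σw = 119: (3396 + 31w) = 119·(19 + w).
So w = (119·19 − 3396)/(31 − 119) = -1135/-88 ≈ 12.90.

w ≈ 12.9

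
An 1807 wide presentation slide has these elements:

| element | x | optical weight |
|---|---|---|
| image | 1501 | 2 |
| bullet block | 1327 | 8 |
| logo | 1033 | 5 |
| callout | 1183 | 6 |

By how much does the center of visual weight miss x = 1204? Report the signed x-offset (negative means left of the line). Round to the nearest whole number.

≈ 28

Total weight = 2 + 8 + 5 + 6 = 21.
Σw·x = 2·1501 + 8·1327 + 5·1033 + 6·1183 = 25881, so x̄ = 25881/21 ≈ 1232.43.
Difference: 1232.43 − 1204 ≈ 28.43.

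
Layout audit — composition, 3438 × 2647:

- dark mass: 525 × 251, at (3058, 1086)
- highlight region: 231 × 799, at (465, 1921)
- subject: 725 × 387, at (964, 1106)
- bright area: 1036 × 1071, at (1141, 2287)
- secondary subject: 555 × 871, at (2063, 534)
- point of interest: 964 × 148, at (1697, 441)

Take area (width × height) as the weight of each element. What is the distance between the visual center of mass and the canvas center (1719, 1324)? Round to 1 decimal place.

Areas: dark mass 525·251 = 131775, highlight region 231·799 = 184569, subject 725·387 = 280575, bright area 1036·1071 = 1109556, secondary subject 555·871 = 483405, point of interest 964·148 = 142672. Total weight = 2332552.
Σw·x = 131775·3058 + 184569·465 + 280575·964 + 1109556·1141 + 483405·2063 + 142672·1697 = 3264649130, so x̄ = 3264649130/2332552 ≈ 1399.60.
Σw·y = 131775·1086 + 184569·1921 + 280575·1106 + 1109556·2287 + 483405·534 + 142672·441 = 3666591843, so ȳ = 3666591843/2332552 ≈ 1571.92.
From (1719, 1324): dx = -319.40, dy = 247.92, so the distance is √(dx²+dy²) ≈ 404.33.

≈ 404.3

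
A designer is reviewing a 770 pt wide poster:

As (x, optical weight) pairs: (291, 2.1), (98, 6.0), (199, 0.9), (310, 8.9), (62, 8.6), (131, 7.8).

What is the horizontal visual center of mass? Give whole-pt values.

Σw = 2.1 + 6.0 + 0.9 + 8.9 + 8.6 + 7.8 = 34.3.
x: moment 5692.2 / weight 34.3 ≈ 165.95

x ≈ 166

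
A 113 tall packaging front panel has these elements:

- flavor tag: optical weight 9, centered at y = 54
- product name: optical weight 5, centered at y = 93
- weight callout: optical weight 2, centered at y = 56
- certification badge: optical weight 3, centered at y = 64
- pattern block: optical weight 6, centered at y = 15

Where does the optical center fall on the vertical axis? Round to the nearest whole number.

Weights sum to 9 + 5 + 2 + 3 + 6 = 25.
y-moment: 9·54 + 5·93 + 2·56 + 3·64 + 6·15 = 1345; centroid 1345/25 ≈ 53.80.

y ≈ 54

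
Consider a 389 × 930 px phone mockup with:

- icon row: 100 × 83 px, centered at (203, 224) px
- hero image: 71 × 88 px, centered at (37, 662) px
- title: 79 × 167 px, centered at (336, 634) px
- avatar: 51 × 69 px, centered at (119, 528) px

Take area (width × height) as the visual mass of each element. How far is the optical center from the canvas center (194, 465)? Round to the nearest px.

Taking area as weight: icon row 100·83 = 8300, hero image 71·88 = 6248, title 79·167 = 13193, avatar 51·69 = 3519. Sum 31260.
Σw·x = 8300·203 + 6248·37 + 13193·336 + 3519·119 = 6767685, so x̄ = 6767685/31260 ≈ 216.50.
Σw·y = 8300·224 + 6248·662 + 13193·634 + 3519·528 = 16217770, so ȳ = 16217770/31260 ≈ 518.80.
From (194, 465): dx = 22.50, dy = 53.80, so the distance is √(dx²+dy²) ≈ 58.32.

≈ 58 px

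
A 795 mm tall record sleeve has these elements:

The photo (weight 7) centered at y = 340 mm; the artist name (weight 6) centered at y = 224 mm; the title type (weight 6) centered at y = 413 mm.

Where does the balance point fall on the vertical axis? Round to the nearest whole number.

Weights sum to 7 + 6 + 6 = 19.
y: (7·340 + 6·224 + 6·413) / 19 = 6202 / 19 ≈ 326.42

y ≈ 326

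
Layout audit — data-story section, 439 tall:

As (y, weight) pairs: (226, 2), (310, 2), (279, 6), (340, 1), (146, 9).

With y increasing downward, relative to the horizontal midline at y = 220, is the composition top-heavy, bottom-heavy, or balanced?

balanced

Σw = 2 + 2 + 6 + 1 + 9 = 20.
y-moment: 2·226 + 2·310 + 6·279 + 1·340 + 9·146 = 4400; centroid 4400/20 ≈ 220.00.
The centroid 220.00 matches the midline at 220, so the layout is balanced.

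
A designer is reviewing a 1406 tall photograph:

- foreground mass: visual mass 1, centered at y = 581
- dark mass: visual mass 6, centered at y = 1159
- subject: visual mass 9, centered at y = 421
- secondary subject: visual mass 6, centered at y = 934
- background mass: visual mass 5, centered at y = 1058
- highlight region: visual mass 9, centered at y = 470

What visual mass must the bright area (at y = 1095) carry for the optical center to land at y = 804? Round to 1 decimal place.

Known weights sum to 1 + 6 + 9 + 6 + 5 + 9 = 36; their moment is 1·581 + 6·1159 + 9·421 + 6·934 + 5·1058 + 9·470 = 26448.
Balance at y = 804 requires (26448 + w·1095) / (36 + w) = 804.
So w = (804·36 − 26448)/(1095 − 804) = 2496/291 ≈ 8.58.

w ≈ 8.6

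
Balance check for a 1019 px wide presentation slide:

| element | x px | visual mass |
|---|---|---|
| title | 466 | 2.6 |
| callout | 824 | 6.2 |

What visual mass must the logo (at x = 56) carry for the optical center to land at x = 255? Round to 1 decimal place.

w ≈ 20.5

Known weights sum to 2.6 + 6.2 = 8.8; their moment is 2.6·466 + 6.2·824 = 6320.4.
For the centroid to hit 255: (6320.4 + w·56) / (8.8 + w) = 255.
Solving: w = (255·8.8 − 6320.4) / (56 − 255) = -4076.4 / -199 ≈ 20.48.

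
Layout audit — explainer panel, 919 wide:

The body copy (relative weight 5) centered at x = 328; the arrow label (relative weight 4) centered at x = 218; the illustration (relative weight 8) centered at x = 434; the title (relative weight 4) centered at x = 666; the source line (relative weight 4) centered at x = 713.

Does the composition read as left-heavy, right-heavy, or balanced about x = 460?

balanced

Σw = 5 + 4 + 8 + 4 + 4 = 25.
x: (5·328 + 4·218 + 8·434 + 4·666 + 4·713) / 25 = 11500 / 25 ≈ 460.00
The centroid 460.00 matches the midline at 460, so the layout is balanced.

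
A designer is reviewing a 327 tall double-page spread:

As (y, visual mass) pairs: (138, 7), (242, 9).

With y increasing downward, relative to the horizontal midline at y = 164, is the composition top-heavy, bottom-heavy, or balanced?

Σw = 7 + 9 = 16.
y-moment: 7·138 + 9·242 = 3144; centroid 3144/16 ≈ 196.50.
Since 196.5 is below (larger y than) 164, the composition reads bottom-heavy.

bottom-heavy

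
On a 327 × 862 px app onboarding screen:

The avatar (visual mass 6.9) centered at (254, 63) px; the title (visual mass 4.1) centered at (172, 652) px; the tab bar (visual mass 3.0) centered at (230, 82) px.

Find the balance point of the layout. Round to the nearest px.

Σw = 6.9 + 4.1 + 3.0 = 14.0.
x-moment: 6.9·254 + 4.1·172 + 3.0·230 = 3147.8; centroid 3147.8/14.0 ≈ 224.84.
y-moment: 6.9·63 + 4.1·652 + 3.0·82 = 3353.9; centroid 3353.9/14.0 ≈ 239.56.

(225, 240)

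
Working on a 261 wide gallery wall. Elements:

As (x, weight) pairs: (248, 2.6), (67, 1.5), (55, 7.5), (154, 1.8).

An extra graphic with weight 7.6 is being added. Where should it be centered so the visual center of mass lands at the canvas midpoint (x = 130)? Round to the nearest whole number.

With the extra graphic, Σw becomes 2.6 + 1.5 + 7.5 + 1.8 + 7.6 = 21.0.
x: target moment 21.0×130 = 2730.0; current 2.6·248 + 1.5·67 + 7.5·55 + 1.8·154 = 1435.0; the extra graphic supplies 1295.0, so x = 1295.0/7.6 ≈ 170.39.

x ≈ 170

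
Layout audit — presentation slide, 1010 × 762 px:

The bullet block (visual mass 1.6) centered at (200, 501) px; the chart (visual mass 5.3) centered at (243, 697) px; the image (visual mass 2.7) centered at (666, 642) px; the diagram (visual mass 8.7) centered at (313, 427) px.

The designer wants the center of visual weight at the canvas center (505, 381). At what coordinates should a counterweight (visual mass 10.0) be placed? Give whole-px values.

After adding the counterweight, total weight = 1.6 + 5.3 + 2.7 + 8.7 + 10.0 = 28.3.
Along x: (6129.2 + 10.0·x) / 28.3 = 505 (existing moment 1.6·200 + 5.3·243 + 2.7·666 + 8.7·313 = 6129.2) ⇒ x = (14291.5 − 6129.2) / 10.0 ≈ 816.23.
Along y: (9944.0 + 10.0·y) / 28.3 = 381 (existing moment 1.6·501 + 5.3·697 + 2.7·642 + 8.7·427 = 9944.0) ⇒ y = (10782.3 − 9944.0) / 10.0 ≈ 83.83.

(816, 84)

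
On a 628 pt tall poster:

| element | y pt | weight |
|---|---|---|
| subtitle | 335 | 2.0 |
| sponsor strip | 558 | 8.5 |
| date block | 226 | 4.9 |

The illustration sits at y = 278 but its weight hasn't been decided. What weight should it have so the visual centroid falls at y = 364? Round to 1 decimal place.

Known weights sum to 2.0 + 8.5 + 4.9 = 15.4; their moment is 2.0·335 + 8.5·558 + 4.9·226 = 6520.4.
Balance at y = 364 requires (6520.4 + w·278) / (15.4 + w) = 364.
Solving: w = (364·15.4 − 6520.4) / (278 − 364) = -914.8 / -86 ≈ 10.64.

w ≈ 10.6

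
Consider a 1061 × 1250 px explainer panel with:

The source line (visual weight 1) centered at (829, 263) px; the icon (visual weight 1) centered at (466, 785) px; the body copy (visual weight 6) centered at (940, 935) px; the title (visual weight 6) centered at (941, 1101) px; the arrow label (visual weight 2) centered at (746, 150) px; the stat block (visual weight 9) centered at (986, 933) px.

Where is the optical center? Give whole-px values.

Weights sum to 1 + 1 + 6 + 6 + 2 + 9 = 25.
Σw·x = 1·829 + 1·466 + 6·940 + 6·941 + 2·746 + 9·986 = 22947, so x̄ = 22947/25 ≈ 917.88.
Σw·y = 1·263 + 1·785 + 6·935 + 6·1101 + 2·150 + 9·933 = 21961, so ȳ = 21961/25 ≈ 878.44.

(918, 878)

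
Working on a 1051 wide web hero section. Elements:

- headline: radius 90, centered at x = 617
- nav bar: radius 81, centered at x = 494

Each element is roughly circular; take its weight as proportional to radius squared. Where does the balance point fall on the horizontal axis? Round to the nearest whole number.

x ≈ 562

Weights ∝ r²: headline 90² = 8100, nav bar 81² = 6561; Σw = 14661.
Σw·x = 8100·617 + 6561·494 = 8238834, so x̄ = 8238834/14661 ≈ 561.96.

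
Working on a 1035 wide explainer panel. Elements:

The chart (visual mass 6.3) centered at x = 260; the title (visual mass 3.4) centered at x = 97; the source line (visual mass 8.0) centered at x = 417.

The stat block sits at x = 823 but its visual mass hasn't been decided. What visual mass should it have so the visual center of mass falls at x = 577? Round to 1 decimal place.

w ≈ 20.0

Existing Σw = 17.7 (6.3 + 3.4 + 8.0); existing moment 6.3·260 + 3.4·97 + 8.0·417 = 5303.8.
Balance at x = 577 requires (5303.8 + w·823) / (17.7 + w) = 577.
Rearranging, w·(823 − 577) = 577·17.7 − 5303.8 = 4909.1, so w ≈ 4909.1/246 = 19.96.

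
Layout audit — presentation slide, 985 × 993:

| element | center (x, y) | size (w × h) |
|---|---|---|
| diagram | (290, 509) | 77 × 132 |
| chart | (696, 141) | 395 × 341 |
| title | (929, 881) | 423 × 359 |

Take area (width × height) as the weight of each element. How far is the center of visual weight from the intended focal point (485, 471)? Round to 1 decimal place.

Areas → weights: diagram 77·132 = 10164, chart 395·341 = 134695, title 423·359 = 151857; Σw = 296716.
x: (10164·290 + 134695·696 + 151857·929) / 296716 = 237770433 / 296716 ≈ 801.34
y: (10164·509 + 134695·141 + 151857·881) / 296716 = 157951488 / 296716 ≈ 532.33
Offset from (485, 471): Δx ≈ 316.34, Δy ≈ 61.33; distance = √(Δx² + Δy²) ≈ 322.23.

≈ 322.2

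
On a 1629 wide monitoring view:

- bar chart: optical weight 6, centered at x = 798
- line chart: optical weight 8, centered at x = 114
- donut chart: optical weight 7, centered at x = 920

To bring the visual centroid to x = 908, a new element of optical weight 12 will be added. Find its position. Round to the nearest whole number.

With the new element, Σw becomes 6 + 8 + 7 + 12 = 33.
x: need Σw·x = 33·908 = 29964. Existing = 6·798 + 8·114 + 7·920 = 12140. Remainder 17824 / 12 ≈ 1485.33.

x ≈ 1485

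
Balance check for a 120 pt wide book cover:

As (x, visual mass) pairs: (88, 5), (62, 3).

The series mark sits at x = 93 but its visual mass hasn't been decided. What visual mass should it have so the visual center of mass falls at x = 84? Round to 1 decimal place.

Known weights sum to 5 + 3 = 8; their moment is 5·88 + 3·62 = 626.
Balance at x = 84 requires (626 + w·93) / (8 + w) = 84.
Rearranging, w·(93 − 84) = 84·8 − 626 = 46, so w ≈ 46/9 = 5.11.

w ≈ 5.1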